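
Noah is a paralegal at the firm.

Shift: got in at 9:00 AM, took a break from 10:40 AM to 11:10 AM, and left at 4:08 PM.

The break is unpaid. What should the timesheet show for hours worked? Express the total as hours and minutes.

6 h 38 min

Shift: 9:00 AM–4:08 PM = 7 h 8 min; less 30 min break → 6 h 38 min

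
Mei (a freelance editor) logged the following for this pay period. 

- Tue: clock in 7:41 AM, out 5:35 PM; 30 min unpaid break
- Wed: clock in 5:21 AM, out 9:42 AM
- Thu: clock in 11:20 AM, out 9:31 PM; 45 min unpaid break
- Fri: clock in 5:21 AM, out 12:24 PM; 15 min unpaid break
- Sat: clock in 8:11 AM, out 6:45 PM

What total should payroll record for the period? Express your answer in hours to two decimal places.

40.55 hours

Tue: 7:41 AM–5:35 PM = 9 h 54 min; less 30 min break → 9 h 24 min
Wed: 5:21 AM–9:42 AM = 4 h 21 min
Thu: 11:20 AM–9:31 PM = 10 h 11 min; less 45 min break → 9 h 26 min
Fri: 5:21 AM–12:24 PM = 7 h 3 min; less 15 min break → 6 h 48 min
Sat: 8:11 AM–6:45 PM = 10 h 34 min
Total: 9 h 24 min + 4 h 21 min + 9 h 26 min + 6 h 48 min + 10 h 34 min = 40 h 33 min.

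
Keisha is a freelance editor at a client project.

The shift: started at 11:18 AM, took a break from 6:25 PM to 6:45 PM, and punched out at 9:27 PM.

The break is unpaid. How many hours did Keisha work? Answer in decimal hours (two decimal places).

9.82 hours

The shift: 11:18 AM–9:27 PM = 10 h 9 min; less 20 min break → 9 h 49 min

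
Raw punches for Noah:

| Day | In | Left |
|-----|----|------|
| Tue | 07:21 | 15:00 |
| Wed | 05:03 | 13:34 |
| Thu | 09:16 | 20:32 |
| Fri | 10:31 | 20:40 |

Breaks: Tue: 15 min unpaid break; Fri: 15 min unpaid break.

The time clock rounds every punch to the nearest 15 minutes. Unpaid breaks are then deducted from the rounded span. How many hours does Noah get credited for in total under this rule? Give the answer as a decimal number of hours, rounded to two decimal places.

Tue: in 07:21→07:15, out 15:00→15:00; 7 h 45 min − 15 min = 7 h 30 min
Wed: in 05:03→05:00, out 13:34→13:30; 8 h 30 min
Thu: in 09:16→09:15, out 20:32→20:30; 11 h 15 min
Fri: in 10:31→10:30, out 20:40→20:45; 10 h 15 min − 15 min = 10 h 0 min
Total credited: 37 h 15 min.

37.25 hours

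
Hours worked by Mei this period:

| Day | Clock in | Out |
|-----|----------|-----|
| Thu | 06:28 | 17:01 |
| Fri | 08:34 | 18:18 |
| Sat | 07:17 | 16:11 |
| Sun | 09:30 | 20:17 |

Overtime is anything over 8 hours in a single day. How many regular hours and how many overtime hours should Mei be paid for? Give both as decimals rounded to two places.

Thu: 06:28–17:01 = 10 h 33 min
Fri: 08:34–18:18 = 9 h 44 min
Sat: 07:17–16:11 = 8 h 54 min
Sun: 09:30–20:17 = 10 h 47 min
Thu reg 8 h 0 min / OT 2 h 33 min; Fri reg 8 h 0 min / OT 1 h 44 min; Sat reg 8 h 0 min / OT 0 h 54 min; Sun reg 8 h 0 min / OT 2 h 47 min.
Totals: regular 32 h 0 min, overtime 7 h 58 min.

Regular 32.00 hours, overtime 7.97 hours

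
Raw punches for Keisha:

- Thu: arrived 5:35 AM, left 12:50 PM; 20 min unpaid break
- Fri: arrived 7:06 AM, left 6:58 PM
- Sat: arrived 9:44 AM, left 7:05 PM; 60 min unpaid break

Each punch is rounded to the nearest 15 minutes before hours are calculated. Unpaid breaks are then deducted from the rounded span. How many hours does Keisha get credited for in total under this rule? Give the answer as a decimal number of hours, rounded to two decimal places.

Thu: in 5:35 AM→5:30 AM, out 12:50 PM→12:45 PM; 7 h 15 min − 20 min = 6 h 55 min
Fri: in 7:06 AM→7:00 AM, out 6:58 PM→7:00 PM; 12 h 0 min
Sat: in 9:44 AM→9:45 AM, out 7:05 PM→7:00 PM; 9 h 15 min − 60 min = 8 h 15 min
Total credited: 27 h 10 min.

27.17 hours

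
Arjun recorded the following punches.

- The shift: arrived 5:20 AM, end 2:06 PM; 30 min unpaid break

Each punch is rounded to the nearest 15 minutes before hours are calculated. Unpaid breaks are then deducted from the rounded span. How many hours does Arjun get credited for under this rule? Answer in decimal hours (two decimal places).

8.25 hours

The shift: in 5:20 AM→5:15 AM, out 2:06 PM→2:00 PM; 8 h 45 min − 30 min = 8 h 15 min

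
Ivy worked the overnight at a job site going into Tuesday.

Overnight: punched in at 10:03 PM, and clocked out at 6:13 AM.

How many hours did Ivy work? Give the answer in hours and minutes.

Overnight: 10:03 PM → midnight = 1 h 57 min; midnight → 6:13 AM = 6 h 13 min; span 8 h 10 min

8 h 10 min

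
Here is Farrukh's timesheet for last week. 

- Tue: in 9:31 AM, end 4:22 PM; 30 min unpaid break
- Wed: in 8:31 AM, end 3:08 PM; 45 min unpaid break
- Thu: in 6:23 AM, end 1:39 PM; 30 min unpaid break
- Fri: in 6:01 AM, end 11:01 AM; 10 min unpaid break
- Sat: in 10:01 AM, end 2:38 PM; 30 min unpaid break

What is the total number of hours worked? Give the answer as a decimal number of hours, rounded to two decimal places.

27.93 hours

Tue: 9:31 AM–4:22 PM = 6 h 51 min; less 30 min break → 6 h 21 min
Wed: 8:31 AM–3:08 PM = 6 h 37 min; less 45 min break → 5 h 52 min
Thu: 6:23 AM–1:39 PM = 7 h 16 min; less 30 min break → 6 h 46 min
Fri: 6:01 AM–11:01 AM = 5 h 0 min; less 10 min break → 4 h 50 min
Sat: 10:01 AM–2:38 PM = 4 h 37 min; less 30 min break → 4 h 7 min
Total: 6 h 21 min + 5 h 52 min + 6 h 46 min + 4 h 50 min + 4 h 7 min = 27 h 56 min.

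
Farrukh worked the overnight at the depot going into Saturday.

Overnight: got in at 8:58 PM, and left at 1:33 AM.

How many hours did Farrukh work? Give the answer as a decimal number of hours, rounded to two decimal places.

Overnight: 8:58 PM → midnight = 3 h 2 min; midnight → 1:33 AM = 1 h 33 min; span 4 h 35 min

4.58 hours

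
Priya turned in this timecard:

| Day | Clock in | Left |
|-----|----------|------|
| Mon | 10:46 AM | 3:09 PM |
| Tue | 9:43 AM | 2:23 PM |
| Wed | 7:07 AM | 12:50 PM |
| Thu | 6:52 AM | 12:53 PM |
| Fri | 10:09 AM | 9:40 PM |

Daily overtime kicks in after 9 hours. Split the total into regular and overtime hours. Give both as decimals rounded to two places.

Regular 29.78 hours, overtime 2.52 hours

Mon: 10:46 AM–3:09 PM = 4 h 23 min
Tue: 9:43 AM–2:23 PM = 4 h 40 min
Wed: 7:07 AM–12:50 PM = 5 h 43 min
Thu: 6:52 AM–12:53 PM = 6 h 1 min
Fri: 10:09 AM–9:40 PM = 11 h 31 min
Mon reg 4 h 23 min / OT 0 h 0 min; Tue reg 4 h 40 min / OT 0 h 0 min; Wed reg 5 h 43 min / OT 0 h 0 min; Thu reg 6 h 1 min / OT 0 h 0 min; Fri reg 9 h 0 min / OT 2 h 31 min.
Totals: regular 29 h 47 min, overtime 2 h 31 min.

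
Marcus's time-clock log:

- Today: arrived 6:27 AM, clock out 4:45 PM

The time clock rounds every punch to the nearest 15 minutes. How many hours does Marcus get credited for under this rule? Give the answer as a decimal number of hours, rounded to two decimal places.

Today: in 6:27 AM→6:30 AM, out 4:45 PM→4:45 PM; 10 h 15 min

10.25 hours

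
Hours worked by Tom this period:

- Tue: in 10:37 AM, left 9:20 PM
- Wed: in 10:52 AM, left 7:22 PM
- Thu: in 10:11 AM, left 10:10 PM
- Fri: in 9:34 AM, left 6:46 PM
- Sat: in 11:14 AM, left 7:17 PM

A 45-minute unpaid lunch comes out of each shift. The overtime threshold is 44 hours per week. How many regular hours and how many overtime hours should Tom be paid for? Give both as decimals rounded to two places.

Regular 44.00 hours, overtime 0.70 hours

Tue: 10:37 AM–9:20 PM = 10 h 43 min; less 45 min break → 9 h 58 min
Wed: 10:52 AM–7:22 PM = 8 h 30 min; less 45 min break → 7 h 45 min
Thu: 10:11 AM–10:10 PM = 11 h 59 min; less 45 min break → 11 h 14 min
Fri: 9:34 AM–6:46 PM = 9 h 12 min; less 45 min break → 8 h 27 min
Sat: 11:14 AM–7:17 PM = 8 h 3 min; less 45 min break → 7 h 18 min
Total worked: 44 h 42 min = 44.70 h.
Threshold 44 h → overtime 0 h 42 min, regular 44 h 0 min.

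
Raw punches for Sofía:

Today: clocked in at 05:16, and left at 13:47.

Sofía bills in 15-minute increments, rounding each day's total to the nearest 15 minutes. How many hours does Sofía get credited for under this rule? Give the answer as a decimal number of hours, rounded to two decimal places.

Today: 05:16–13:47 = 8 h 31 min → rounds to 8 h 30 min

8.50 hours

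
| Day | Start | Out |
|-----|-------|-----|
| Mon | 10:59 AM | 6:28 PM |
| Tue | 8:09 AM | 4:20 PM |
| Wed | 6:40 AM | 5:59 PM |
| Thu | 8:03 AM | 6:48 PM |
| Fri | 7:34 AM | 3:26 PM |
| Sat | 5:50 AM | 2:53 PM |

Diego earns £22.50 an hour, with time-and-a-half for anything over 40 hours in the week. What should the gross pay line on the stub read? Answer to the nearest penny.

Mon: 10:59 AM–6:28 PM = 7 h 29 min
Tue: 8:09 AM–4:20 PM = 8 h 11 min
Wed: 6:40 AM–5:59 PM = 11 h 19 min
Thu: 8:03 AM–6:48 PM = 10 h 45 min
Fri: 7:34 AM–3:26 PM = 7 h 52 min
Sat: 5:50 AM–2:53 PM = 9 h 3 min
Total worked: 54 h 39 min = 3279 min.
Regular 40 h 0 min = 2400 min at £22.50/h; overtime 14 h 39 min = 879 min at £33.75/h.
Pay = (2400 × £22.50 + 879 × £33.75) ÷ 60 = £1394.44.

£1394.44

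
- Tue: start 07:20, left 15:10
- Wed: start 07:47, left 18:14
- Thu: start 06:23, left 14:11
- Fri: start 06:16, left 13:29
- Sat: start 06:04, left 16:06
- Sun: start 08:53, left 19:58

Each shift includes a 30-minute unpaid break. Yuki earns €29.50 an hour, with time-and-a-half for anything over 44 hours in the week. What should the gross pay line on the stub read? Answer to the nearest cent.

€1626.19

Tue: 07:20–15:10 = 7 h 50 min; less 30 min break → 7 h 20 min
Wed: 07:47–18:14 = 10 h 27 min; less 30 min break → 9 h 57 min
Thu: 06:23–14:11 = 7 h 48 min; less 30 min break → 7 h 18 min
Fri: 06:16–13:29 = 7 h 13 min; less 30 min break → 6 h 43 min
Sat: 06:04–16:06 = 10 h 2 min; less 30 min break → 9 h 32 min
Sun: 08:53–19:58 = 11 h 5 min; less 30 min break → 10 h 35 min
Total worked: 51 h 25 min = 3085 min.
Regular 44 h 0 min = 2640 min at €29.50/h; overtime 7 h 25 min = 445 min at €44.25/h.
Pay = (2640 × €29.50 + 445 × €44.25) ÷ 60 = €1626.19.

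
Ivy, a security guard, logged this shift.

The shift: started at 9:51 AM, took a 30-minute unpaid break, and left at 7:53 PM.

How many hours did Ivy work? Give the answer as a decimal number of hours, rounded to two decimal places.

The shift: 9:51 AM–7:53 PM = 10 h 2 min; less 30 min break → 9 h 32 min

9.53 hours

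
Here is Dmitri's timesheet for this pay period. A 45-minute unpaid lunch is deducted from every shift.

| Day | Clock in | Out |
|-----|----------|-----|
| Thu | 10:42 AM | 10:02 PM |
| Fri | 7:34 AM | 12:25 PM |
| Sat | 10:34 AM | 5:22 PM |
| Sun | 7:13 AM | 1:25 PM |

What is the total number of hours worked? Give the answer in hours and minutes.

26 h 11 min

Thu: 10:42 AM–10:02 PM = 11 h 20 min; less 45 min break → 10 h 35 min
Fri: 7:34 AM–12:25 PM = 4 h 51 min; less 45 min break → 4 h 6 min
Sat: 10:34 AM–5:22 PM = 6 h 48 min; less 45 min break → 6 h 3 min
Sun: 7:13 AM–1:25 PM = 6 h 12 min; less 45 min break → 5 h 27 min
Total: 10 h 35 min + 4 h 6 min + 6 h 3 min + 5 h 27 min = 26 h 11 min.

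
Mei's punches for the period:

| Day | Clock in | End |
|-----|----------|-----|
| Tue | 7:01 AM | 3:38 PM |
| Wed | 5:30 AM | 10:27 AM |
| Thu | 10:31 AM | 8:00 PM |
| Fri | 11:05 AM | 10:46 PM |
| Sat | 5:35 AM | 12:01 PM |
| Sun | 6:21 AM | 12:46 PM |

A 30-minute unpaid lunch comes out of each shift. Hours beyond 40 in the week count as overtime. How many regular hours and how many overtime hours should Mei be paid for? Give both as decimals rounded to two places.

Regular 40.00 hours, overtime 4.58 hours

Tue: 7:01 AM–3:38 PM = 8 h 37 min; less 30 min break → 8 h 7 min
Wed: 5:30 AM–10:27 AM = 4 h 57 min; less 30 min break → 4 h 27 min
Thu: 10:31 AM–8:00 PM = 9 h 29 min; less 30 min break → 8 h 59 min
Fri: 11:05 AM–10:46 PM = 11 h 41 min; less 30 min break → 11 h 11 min
Sat: 5:35 AM–12:01 PM = 6 h 26 min; less 30 min break → 5 h 56 min
Sun: 6:21 AM–12:46 PM = 6 h 25 min; less 30 min break → 5 h 55 min
Total worked: 44 h 35 min = 44.58 h.
Threshold 40 h → overtime 4 h 35 min, regular 40 h 0 min.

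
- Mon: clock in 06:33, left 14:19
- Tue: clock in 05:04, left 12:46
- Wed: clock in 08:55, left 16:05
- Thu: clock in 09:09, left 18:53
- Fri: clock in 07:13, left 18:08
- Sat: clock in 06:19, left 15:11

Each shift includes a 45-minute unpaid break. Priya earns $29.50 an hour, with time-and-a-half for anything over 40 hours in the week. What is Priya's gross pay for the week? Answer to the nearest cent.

Mon: 06:33–14:19 = 7 h 46 min; less 45 min break → 7 h 1 min
Tue: 05:04–12:46 = 7 h 42 min; less 45 min break → 6 h 57 min
Wed: 08:55–16:05 = 7 h 10 min; less 45 min break → 6 h 25 min
Thu: 09:09–18:53 = 9 h 44 min; less 45 min break → 8 h 59 min
Fri: 07:13–18:08 = 10 h 55 min; less 45 min break → 10 h 10 min
Sat: 06:19–15:11 = 8 h 52 min; less 45 min break → 8 h 7 min
Total worked: 47 h 39 min = 2859 min.
Regular 40 h 0 min = 2400 min at $29.50/h; overtime 7 h 39 min = 459 min at $44.25/h.
Pay = (2400 × $29.50 + 459 × $44.25) ÷ 60 = $1518.51.

$1518.51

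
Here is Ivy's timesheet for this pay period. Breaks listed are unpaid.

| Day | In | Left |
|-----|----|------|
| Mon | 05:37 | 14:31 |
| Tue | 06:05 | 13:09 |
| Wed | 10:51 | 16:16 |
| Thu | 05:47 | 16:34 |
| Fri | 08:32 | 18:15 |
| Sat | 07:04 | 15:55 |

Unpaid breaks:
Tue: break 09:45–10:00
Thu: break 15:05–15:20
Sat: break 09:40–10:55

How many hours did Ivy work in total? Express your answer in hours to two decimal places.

Mon: 05:37–14:31 = 8 h 54 min
Tue: 06:05–13:09 = 7 h 4 min; less 15 min break → 6 h 49 min
Wed: 10:51–16:16 = 5 h 25 min
Thu: 05:47–16:34 = 10 h 47 min; less 15 min break → 10 h 32 min
Fri: 08:32–18:15 = 9 h 43 min
Sat: 07:04–15:55 = 8 h 51 min; less 75 min break → 7 h 36 min
Total: 8 h 54 min + 6 h 49 min + 5 h 25 min + 10 h 32 min + 9 h 43 min + 7 h 36 min = 48 h 59 min.

48.98 hours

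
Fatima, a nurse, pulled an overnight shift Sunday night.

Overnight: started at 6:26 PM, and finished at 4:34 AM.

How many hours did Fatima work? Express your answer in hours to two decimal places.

Overnight: 6:26 PM → midnight = 5 h 34 min; midnight → 4:34 AM = 4 h 34 min; span 10 h 8 min

10.13 hours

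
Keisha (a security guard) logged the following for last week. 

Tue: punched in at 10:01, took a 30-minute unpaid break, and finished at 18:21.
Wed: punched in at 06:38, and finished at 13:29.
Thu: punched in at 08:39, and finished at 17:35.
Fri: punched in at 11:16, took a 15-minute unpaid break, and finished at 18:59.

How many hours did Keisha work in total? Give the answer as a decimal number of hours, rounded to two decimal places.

31.08 hours

Tue: 10:01–18:21 = 8 h 20 min; less 30 min break → 7 h 50 min
Wed: 06:38–13:29 = 6 h 51 min
Thu: 08:39–17:35 = 8 h 56 min
Fri: 11:16–18:59 = 7 h 43 min; less 15 min break → 7 h 28 min
Total: 7 h 50 min + 6 h 51 min + 8 h 56 min + 7 h 28 min = 31 h 5 min.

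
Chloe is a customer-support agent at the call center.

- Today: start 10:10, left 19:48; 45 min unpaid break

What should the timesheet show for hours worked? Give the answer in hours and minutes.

Today: 10:10–19:48 = 9 h 38 min; less 45 min break → 8 h 53 min

8 h 53 min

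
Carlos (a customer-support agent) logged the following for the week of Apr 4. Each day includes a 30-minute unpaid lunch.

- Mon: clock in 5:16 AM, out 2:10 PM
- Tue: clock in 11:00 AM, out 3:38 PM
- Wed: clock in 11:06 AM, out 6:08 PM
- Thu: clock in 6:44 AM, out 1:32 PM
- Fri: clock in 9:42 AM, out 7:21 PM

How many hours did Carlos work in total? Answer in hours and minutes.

Mon: 5:16 AM–2:10 PM = 8 h 54 min; less 30 min break → 8 h 24 min
Tue: 11:00 AM–3:38 PM = 4 h 38 min; less 30 min break → 4 h 8 min
Wed: 11:06 AM–6:08 PM = 7 h 2 min; less 30 min break → 6 h 32 min
Thu: 6:44 AM–1:32 PM = 6 h 48 min; less 30 min break → 6 h 18 min
Fri: 9:42 AM–7:21 PM = 9 h 39 min; less 30 min break → 9 h 9 min
Total: 8 h 24 min + 4 h 8 min + 6 h 32 min + 6 h 18 min + 9 h 9 min = 34 h 31 min.

34 h 31 min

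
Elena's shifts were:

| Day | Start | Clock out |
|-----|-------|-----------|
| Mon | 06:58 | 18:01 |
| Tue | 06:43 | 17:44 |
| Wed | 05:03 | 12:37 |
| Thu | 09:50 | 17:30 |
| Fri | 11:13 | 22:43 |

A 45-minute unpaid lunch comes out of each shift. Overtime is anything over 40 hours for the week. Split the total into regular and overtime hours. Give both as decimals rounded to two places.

Mon: 06:58–18:01 = 11 h 3 min; less 45 min break → 10 h 18 min
Tue: 06:43–17:44 = 11 h 1 min; less 45 min break → 10 h 16 min
Wed: 05:03–12:37 = 7 h 34 min; less 45 min break → 6 h 49 min
Thu: 09:50–17:30 = 7 h 40 min; less 45 min break → 6 h 55 min
Fri: 11:13–22:43 = 11 h 30 min; less 45 min break → 10 h 45 min
Total worked: 45 h 3 min = 45.05 h.
Threshold 40 h → overtime 5 h 3 min, regular 40 h 0 min.

Regular 40.00 hours, overtime 5.05 hours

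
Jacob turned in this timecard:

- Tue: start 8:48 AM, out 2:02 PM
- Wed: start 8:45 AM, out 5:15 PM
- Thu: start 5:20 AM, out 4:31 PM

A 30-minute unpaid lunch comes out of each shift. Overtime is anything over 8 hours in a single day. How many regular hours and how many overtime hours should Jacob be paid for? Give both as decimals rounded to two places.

Regular 20.73 hours, overtime 2.68 hours

Tue: 8:48 AM–2:02 PM = 5 h 14 min; less 30 min break → 4 h 44 min
Wed: 8:45 AM–5:15 PM = 8 h 30 min; less 30 min break → 8 h 0 min
Thu: 5:20 AM–4:31 PM = 11 h 11 min; less 30 min break → 10 h 41 min
Tue reg 4 h 44 min / OT 0 h 0 min; Wed reg 8 h 0 min / OT 0 h 0 min; Thu reg 8 h 0 min / OT 2 h 41 min.
Totals: regular 20 h 44 min, overtime 2 h 41 min.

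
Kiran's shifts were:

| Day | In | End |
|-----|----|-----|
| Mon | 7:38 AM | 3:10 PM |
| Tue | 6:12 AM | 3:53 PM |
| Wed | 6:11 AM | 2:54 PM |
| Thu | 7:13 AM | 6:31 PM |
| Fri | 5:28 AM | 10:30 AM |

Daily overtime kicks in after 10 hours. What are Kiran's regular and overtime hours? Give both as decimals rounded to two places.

Regular 40.97 hours, overtime 1.30 hours

Mon: 7:38 AM–3:10 PM = 7 h 32 min
Tue: 6:12 AM–3:53 PM = 9 h 41 min
Wed: 6:11 AM–2:54 PM = 8 h 43 min
Thu: 7:13 AM–6:31 PM = 11 h 18 min
Fri: 5:28 AM–10:30 AM = 5 h 2 min
Mon reg 7 h 32 min / OT 0 h 0 min; Tue reg 9 h 41 min / OT 0 h 0 min; Wed reg 8 h 43 min / OT 0 h 0 min; Thu reg 10 h 0 min / OT 1 h 18 min; Fri reg 5 h 2 min / OT 0 h 0 min.
Totals: regular 40 h 58 min, overtime 1 h 18 min.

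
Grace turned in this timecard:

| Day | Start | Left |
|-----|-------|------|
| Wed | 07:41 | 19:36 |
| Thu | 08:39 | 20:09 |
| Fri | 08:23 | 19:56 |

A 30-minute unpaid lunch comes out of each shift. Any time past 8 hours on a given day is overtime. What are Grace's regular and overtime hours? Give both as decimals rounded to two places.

Wed: 07:41–19:36 = 11 h 55 min; less 30 min break → 11 h 25 min
Thu: 08:39–20:09 = 11 h 30 min; less 30 min break → 11 h 0 min
Fri: 08:23–19:56 = 11 h 33 min; less 30 min break → 11 h 3 min
Wed reg 8 h 0 min / OT 3 h 25 min; Thu reg 8 h 0 min / OT 3 h 0 min; Fri reg 8 h 0 min / OT 3 h 3 min.
Totals: regular 24 h 0 min, overtime 9 h 28 min.

Regular 24.00 hours, overtime 9.47 hours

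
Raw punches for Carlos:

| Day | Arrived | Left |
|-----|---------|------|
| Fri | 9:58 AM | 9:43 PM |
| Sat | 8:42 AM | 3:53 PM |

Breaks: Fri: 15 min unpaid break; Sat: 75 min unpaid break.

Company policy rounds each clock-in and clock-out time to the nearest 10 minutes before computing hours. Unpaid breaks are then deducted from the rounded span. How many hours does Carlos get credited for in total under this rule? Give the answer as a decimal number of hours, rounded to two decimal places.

17.33 hours

Fri: in 9:58 AM→10:00 AM, out 9:43 PM→9:40 PM; 11 h 40 min − 15 min = 11 h 25 min
Sat: in 8:42 AM→8:40 AM, out 3:53 PM→3:50 PM; 7 h 10 min − 75 min = 5 h 55 min
Total credited: 17 h 20 min.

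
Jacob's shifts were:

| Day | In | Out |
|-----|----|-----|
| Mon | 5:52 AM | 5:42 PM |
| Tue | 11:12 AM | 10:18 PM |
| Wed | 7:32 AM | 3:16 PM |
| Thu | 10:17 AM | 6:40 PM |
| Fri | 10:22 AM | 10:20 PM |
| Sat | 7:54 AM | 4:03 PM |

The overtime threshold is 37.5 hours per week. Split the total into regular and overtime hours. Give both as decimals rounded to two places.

Regular 37.50 hours, overtime 21.67 hours

Mon: 5:52 AM–5:42 PM = 11 h 50 min
Tue: 11:12 AM–10:18 PM = 11 h 6 min
Wed: 7:32 AM–3:16 PM = 7 h 44 min
Thu: 10:17 AM–6:40 PM = 8 h 23 min
Fri: 10:22 AM–10:20 PM = 11 h 58 min
Sat: 7:54 AM–4:03 PM = 8 h 9 min
Total worked: 59 h 10 min = 59.17 h.
Threshold 37.5 h → overtime 21 h 40 min, regular 37 h 30 min.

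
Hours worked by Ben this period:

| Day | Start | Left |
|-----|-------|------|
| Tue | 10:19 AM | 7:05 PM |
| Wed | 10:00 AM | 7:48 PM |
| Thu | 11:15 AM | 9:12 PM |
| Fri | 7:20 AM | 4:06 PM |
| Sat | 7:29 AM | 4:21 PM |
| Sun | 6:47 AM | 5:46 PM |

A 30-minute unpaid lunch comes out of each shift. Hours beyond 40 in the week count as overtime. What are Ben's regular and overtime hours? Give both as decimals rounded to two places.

Regular 40.00 hours, overtime 14.13 hours

Tue: 10:19 AM–7:05 PM = 8 h 46 min; less 30 min break → 8 h 16 min
Wed: 10:00 AM–7:48 PM = 9 h 48 min; less 30 min break → 9 h 18 min
Thu: 11:15 AM–9:12 PM = 9 h 57 min; less 30 min break → 9 h 27 min
Fri: 7:20 AM–4:06 PM = 8 h 46 min; less 30 min break → 8 h 16 min
Sat: 7:29 AM–4:21 PM = 8 h 52 min; less 30 min break → 8 h 22 min
Sun: 6:47 AM–5:46 PM = 10 h 59 min; less 30 min break → 10 h 29 min
Total worked: 54 h 8 min = 54.13 h.
Threshold 40 h → overtime 14 h 8 min, regular 40 h 0 min.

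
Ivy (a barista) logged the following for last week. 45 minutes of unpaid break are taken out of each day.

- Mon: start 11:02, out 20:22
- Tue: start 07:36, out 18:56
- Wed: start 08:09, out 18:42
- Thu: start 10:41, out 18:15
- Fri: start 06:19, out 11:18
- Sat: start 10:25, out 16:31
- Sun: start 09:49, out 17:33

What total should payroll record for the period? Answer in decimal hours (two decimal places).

Mon: 11:02–20:22 = 9 h 20 min; less 45 min break → 8 h 35 min
Tue: 07:36–18:56 = 11 h 20 min; less 45 min break → 10 h 35 min
Wed: 08:09–18:42 = 10 h 33 min; less 45 min break → 9 h 48 min
Thu: 10:41–18:15 = 7 h 34 min; less 45 min break → 6 h 49 min
Fri: 06:19–11:18 = 4 h 59 min; less 45 min break → 4 h 14 min
Sat: 10:25–16:31 = 6 h 6 min; less 45 min break → 5 h 21 min
Sun: 09:49–17:33 = 7 h 44 min; less 45 min break → 6 h 59 min
Total: 8 h 35 min + 10 h 35 min + 9 h 48 min + 6 h 49 min + 4 h 14 min + 5 h 21 min + 6 h 59 min = 52 h 21 min.

52.35 hours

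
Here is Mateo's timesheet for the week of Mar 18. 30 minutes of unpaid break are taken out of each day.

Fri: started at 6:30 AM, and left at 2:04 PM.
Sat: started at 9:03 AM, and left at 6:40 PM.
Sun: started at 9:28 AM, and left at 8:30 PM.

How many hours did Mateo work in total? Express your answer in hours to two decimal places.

26.72 hours

Fri: 6:30 AM–2:04 PM = 7 h 34 min; less 30 min break → 7 h 4 min
Sat: 9:03 AM–6:40 PM = 9 h 37 min; less 30 min break → 9 h 7 min
Sun: 9:28 AM–8:30 PM = 11 h 2 min; less 30 min break → 10 h 32 min
Total: 7 h 4 min + 9 h 7 min + 10 h 32 min = 26 h 43 min.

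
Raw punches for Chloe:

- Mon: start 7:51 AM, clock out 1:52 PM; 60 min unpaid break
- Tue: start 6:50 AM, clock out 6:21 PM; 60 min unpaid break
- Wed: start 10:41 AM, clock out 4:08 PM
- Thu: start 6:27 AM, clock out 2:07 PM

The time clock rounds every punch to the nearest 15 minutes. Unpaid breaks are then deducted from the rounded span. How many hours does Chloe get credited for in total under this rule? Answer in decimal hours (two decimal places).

28.50 hours

Mon: in 7:51 AM→7:45 AM, out 1:52 PM→1:45 PM; 6 h 0 min − 60 min = 5 h 0 min
Tue: in 6:50 AM→6:45 AM, out 6:21 PM→6:15 PM; 11 h 30 min − 60 min = 10 h 30 min
Wed: in 10:41 AM→10:45 AM, out 4:08 PM→4:15 PM; 5 h 30 min
Thu: in 6:27 AM→6:30 AM, out 2:07 PM→2:00 PM; 7 h 30 min
Total credited: 28 h 30 min.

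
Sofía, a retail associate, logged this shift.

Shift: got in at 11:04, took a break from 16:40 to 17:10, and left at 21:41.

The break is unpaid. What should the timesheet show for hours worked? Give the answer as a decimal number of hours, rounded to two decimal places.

Shift: 11:04–21:41 = 10 h 37 min; less 30 min break → 10 h 7 min

10.12 hours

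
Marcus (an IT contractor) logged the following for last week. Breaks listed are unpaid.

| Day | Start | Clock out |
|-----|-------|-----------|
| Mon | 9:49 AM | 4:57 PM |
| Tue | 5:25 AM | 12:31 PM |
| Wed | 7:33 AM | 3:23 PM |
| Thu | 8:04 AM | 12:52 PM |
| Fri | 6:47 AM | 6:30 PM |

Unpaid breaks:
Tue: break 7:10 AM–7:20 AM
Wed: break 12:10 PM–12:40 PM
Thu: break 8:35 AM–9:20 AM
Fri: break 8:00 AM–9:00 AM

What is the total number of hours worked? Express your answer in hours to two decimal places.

Mon: 9:49 AM–4:57 PM = 7 h 8 min
Tue: 5:25 AM–12:31 PM = 7 h 6 min; less 10 min break → 6 h 56 min
Wed: 7:33 AM–3:23 PM = 7 h 50 min; less 30 min break → 7 h 20 min
Thu: 8:04 AM–12:52 PM = 4 h 48 min; less 45 min break → 4 h 3 min
Fri: 6:47 AM–6:30 PM = 11 h 43 min; less 60 min break → 10 h 43 min
Total: 7 h 8 min + 6 h 56 min + 7 h 20 min + 4 h 3 min + 10 h 43 min = 36 h 10 min.

36.17 hours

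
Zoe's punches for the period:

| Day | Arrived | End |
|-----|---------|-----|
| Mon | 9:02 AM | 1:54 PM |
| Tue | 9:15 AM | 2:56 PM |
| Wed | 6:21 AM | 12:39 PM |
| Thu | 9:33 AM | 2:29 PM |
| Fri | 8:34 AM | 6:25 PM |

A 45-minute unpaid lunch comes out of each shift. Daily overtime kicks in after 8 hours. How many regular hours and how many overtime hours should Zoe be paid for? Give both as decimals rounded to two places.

Mon: 9:02 AM–1:54 PM = 4 h 52 min; less 45 min break → 4 h 7 min
Tue: 9:15 AM–2:56 PM = 5 h 41 min; less 45 min break → 4 h 56 min
Wed: 6:21 AM–12:39 PM = 6 h 18 min; less 45 min break → 5 h 33 min
Thu: 9:33 AM–2:29 PM = 4 h 56 min; less 45 min break → 4 h 11 min
Fri: 8:34 AM–6:25 PM = 9 h 51 min; less 45 min break → 9 h 6 min
Mon reg 4 h 7 min / OT 0 h 0 min; Tue reg 4 h 56 min / OT 0 h 0 min; Wed reg 5 h 33 min / OT 0 h 0 min; Thu reg 4 h 11 min / OT 0 h 0 min; Fri reg 8 h 0 min / OT 1 h 6 min.
Totals: regular 26 h 47 min, overtime 1 h 6 min.

Regular 26.78 hours, overtime 1.10 hours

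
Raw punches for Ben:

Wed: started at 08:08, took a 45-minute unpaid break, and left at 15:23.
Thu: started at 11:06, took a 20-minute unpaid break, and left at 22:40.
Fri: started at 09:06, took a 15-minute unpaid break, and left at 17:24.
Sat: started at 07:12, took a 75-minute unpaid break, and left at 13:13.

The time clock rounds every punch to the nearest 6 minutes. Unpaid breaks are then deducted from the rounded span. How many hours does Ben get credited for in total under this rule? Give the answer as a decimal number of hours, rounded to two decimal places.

Wed: in 08:08→08:06, out 15:23→15:24; 7 h 18 min − 45 min = 6 h 33 min
Thu: in 11:06→11:06, out 22:40→22:42; 11 h 36 min − 20 min = 11 h 16 min
Fri: in 09:06→09:06, out 17:24→17:24; 8 h 18 min − 15 min = 8 h 3 min
Sat: in 07:12→07:12, out 13:13→13:12; 6 h 0 min − 75 min = 4 h 45 min
Total credited: 30 h 37 min.

30.62 hours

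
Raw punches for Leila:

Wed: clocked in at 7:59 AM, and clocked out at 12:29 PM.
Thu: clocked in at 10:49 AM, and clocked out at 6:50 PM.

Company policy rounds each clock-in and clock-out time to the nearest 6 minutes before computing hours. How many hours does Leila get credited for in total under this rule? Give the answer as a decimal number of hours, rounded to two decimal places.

Wed: in 7:59 AM→8:00 AM, out 12:29 PM→12:30 PM; 4 h 30 min
Thu: in 10:49 AM→10:48 AM, out 6:50 PM→6:48 PM; 8 h 0 min
Total credited: 12 h 30 min.

12.50 hours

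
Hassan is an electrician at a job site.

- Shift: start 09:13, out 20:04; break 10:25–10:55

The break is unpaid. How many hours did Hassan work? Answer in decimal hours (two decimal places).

Shift: 09:13–20:04 = 10 h 51 min; less 30 min break → 10 h 21 min

10.35 hours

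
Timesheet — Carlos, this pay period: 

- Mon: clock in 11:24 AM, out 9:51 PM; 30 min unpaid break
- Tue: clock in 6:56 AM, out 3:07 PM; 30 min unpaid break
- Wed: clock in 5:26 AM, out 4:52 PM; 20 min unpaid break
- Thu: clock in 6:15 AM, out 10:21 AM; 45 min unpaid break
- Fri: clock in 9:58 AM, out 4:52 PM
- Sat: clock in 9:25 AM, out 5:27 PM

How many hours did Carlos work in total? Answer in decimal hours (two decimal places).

47.02 hours

Mon: 11:24 AM–9:51 PM = 10 h 27 min; less 30 min break → 9 h 57 min
Tue: 6:56 AM–3:07 PM = 8 h 11 min; less 30 min break → 7 h 41 min
Wed: 5:26 AM–4:52 PM = 11 h 26 min; less 20 min break → 11 h 6 min
Thu: 6:15 AM–10:21 AM = 4 h 6 min; less 45 min break → 3 h 21 min
Fri: 9:58 AM–4:52 PM = 6 h 54 min
Sat: 9:25 AM–5:27 PM = 8 h 2 min
Total: 9 h 57 min + 7 h 41 min + 11 h 6 min + 3 h 21 min + 6 h 54 min + 8 h 2 min = 47 h 1 min.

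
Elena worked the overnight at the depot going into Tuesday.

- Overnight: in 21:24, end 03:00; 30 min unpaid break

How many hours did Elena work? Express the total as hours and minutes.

5 h 6 min

Overnight: 21:24 → midnight = 2 h 36 min; midnight → 03:00 = 3 h 0 min; span 5 h 36 min; less 30 min break → 5 h 6 min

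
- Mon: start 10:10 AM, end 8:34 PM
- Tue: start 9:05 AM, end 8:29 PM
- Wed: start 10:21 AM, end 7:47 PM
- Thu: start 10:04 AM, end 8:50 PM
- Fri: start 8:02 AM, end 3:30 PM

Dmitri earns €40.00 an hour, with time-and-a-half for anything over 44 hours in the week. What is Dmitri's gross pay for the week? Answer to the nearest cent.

€2088.00

Mon: 10:10 AM–8:34 PM = 10 h 24 min
Tue: 9:05 AM–8:29 PM = 11 h 24 min
Wed: 10:21 AM–7:47 PM = 9 h 26 min
Thu: 10:04 AM–8:50 PM = 10 h 46 min
Fri: 8:02 AM–3:30 PM = 7 h 28 min
Total worked: 49 h 28 min = 2968 min.
Regular 44 h 0 min = 2640 min at €40.00/h; overtime 5 h 28 min = 328 min at €60.00/h.
Pay = (2640 × €40.00 + 328 × €60.00) ÷ 60 = €2088.00.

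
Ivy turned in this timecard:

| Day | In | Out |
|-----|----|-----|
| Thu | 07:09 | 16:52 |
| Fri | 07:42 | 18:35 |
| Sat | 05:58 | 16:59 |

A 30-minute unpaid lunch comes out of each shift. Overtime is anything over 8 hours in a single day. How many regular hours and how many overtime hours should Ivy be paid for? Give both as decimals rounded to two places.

Thu: 07:09–16:52 = 9 h 43 min; less 30 min break → 9 h 13 min
Fri: 07:42–18:35 = 10 h 53 min; less 30 min break → 10 h 23 min
Sat: 05:58–16:59 = 11 h 1 min; less 30 min break → 10 h 31 min
Thu reg 8 h 0 min / OT 1 h 13 min; Fri reg 8 h 0 min / OT 2 h 23 min; Sat reg 8 h 0 min / OT 2 h 31 min.
Totals: regular 24 h 0 min, overtime 6 h 7 min.

Regular 24.00 hours, overtime 6.12 hours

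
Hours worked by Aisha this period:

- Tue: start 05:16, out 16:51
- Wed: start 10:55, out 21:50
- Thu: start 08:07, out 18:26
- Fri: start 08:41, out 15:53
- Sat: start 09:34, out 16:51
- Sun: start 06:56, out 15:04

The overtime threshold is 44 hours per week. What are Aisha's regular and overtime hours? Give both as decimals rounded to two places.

Tue: 05:16–16:51 = 11 h 35 min
Wed: 10:55–21:50 = 10 h 55 min
Thu: 08:07–18:26 = 10 h 19 min
Fri: 08:41–15:53 = 7 h 12 min
Sat: 09:34–16:51 = 7 h 17 min
Sun: 06:56–15:04 = 8 h 8 min
Total worked: 55 h 26 min = 55.43 h.
Threshold 44 h → overtime 11 h 26 min, regular 44 h 0 min.

Regular 44.00 hours, overtime 11.43 hours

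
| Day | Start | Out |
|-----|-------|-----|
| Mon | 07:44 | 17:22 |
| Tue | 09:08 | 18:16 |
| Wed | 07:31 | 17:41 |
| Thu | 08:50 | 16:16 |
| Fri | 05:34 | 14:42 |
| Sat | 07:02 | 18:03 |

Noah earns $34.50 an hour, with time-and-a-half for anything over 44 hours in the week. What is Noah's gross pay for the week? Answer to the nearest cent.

$2165.74

Mon: 07:44–17:22 = 9 h 38 min
Tue: 09:08–18:16 = 9 h 8 min
Wed: 07:31–17:41 = 10 h 10 min
Thu: 08:50–16:16 = 7 h 26 min
Fri: 05:34–14:42 = 9 h 8 min
Sat: 07:02–18:03 = 11 h 1 min
Total worked: 56 h 31 min = 3391 min.
Regular 44 h 0 min = 2640 min at $34.50/h; overtime 12 h 31 min = 751 min at $51.75/h.
Pay = (2640 × $34.50 + 751 × $51.75) ÷ 60 = $2165.74.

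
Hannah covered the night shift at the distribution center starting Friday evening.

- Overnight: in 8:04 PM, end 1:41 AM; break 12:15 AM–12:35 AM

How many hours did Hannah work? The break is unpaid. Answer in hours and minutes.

5 h 17 min

Overnight: 8:04 PM → midnight = 3 h 56 min; midnight → 1:41 AM = 1 h 41 min; span 5 h 37 min; less 20 min break → 5 h 17 min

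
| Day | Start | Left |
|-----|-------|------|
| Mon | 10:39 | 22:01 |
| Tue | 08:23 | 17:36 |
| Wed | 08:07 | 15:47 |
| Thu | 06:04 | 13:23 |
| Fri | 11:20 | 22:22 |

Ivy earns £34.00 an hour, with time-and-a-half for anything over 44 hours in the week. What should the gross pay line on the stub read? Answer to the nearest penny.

£1628.60

Mon: 10:39–22:01 = 11 h 22 min
Tue: 08:23–17:36 = 9 h 13 min
Wed: 08:07–15:47 = 7 h 40 min
Thu: 06:04–13:23 = 7 h 19 min
Fri: 11:20–22:22 = 11 h 2 min
Total worked: 46 h 36 min = 2796 min.
Regular 44 h 0 min = 2640 min at £34.00/h; overtime 2 h 36 min = 156 min at £51.00/h.
Pay = (2640 × £34.00 + 156 × £51.00) ÷ 60 = £1628.60.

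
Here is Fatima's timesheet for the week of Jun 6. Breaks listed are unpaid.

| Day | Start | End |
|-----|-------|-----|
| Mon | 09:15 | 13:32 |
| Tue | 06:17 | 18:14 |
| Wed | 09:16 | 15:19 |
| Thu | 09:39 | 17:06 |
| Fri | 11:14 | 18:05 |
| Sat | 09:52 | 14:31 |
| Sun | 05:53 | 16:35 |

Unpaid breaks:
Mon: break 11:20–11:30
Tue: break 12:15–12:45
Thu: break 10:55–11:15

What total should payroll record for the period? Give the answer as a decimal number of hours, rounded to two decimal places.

Mon: 09:15–13:32 = 4 h 17 min; less 10 min break → 4 h 7 min
Tue: 06:17–18:14 = 11 h 57 min; less 30 min break → 11 h 27 min
Wed: 09:16–15:19 = 6 h 3 min
Thu: 09:39–17:06 = 7 h 27 min; less 20 min break → 7 h 7 min
Fri: 11:14–18:05 = 6 h 51 min
Sat: 09:52–14:31 = 4 h 39 min
Sun: 05:53–16:35 = 10 h 42 min
Total: 4 h 7 min + 11 h 27 min + 6 h 3 min + 7 h 7 min + 6 h 51 min + 4 h 39 min + 10 h 42 min = 50 h 56 min.

50.93 hours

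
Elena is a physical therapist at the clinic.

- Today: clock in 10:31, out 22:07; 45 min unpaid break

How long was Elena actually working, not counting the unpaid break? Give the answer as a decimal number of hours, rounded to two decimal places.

10.85 hours

Today: 10:31–22:07 = 11 h 36 min; less 45 min break → 10 h 51 min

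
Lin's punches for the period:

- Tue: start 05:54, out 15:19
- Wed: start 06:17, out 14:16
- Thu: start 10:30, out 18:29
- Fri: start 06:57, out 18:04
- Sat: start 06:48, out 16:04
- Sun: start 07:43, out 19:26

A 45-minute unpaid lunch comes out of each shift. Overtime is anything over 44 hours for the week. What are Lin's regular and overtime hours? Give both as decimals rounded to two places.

Regular 44.00 hours, overtime 8.98 hours

Tue: 05:54–15:19 = 9 h 25 min; less 45 min break → 8 h 40 min
Wed: 06:17–14:16 = 7 h 59 min; less 45 min break → 7 h 14 min
Thu: 10:30–18:29 = 7 h 59 min; less 45 min break → 7 h 14 min
Fri: 06:57–18:04 = 11 h 7 min; less 45 min break → 10 h 22 min
Sat: 06:48–16:04 = 9 h 16 min; less 45 min break → 8 h 31 min
Sun: 07:43–19:26 = 11 h 43 min; less 45 min break → 10 h 58 min
Total worked: 52 h 59 min = 52.98 h.
Threshold 44 h → overtime 8 h 59 min, regular 44 h 0 min.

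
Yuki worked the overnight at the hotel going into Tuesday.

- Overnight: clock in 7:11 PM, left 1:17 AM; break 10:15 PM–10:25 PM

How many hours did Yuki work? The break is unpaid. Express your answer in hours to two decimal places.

Overnight: 7:11 PM → midnight = 4 h 49 min; midnight → 1:17 AM = 1 h 17 min; span 6 h 6 min; less 10 min break → 5 h 56 min

5.93 hours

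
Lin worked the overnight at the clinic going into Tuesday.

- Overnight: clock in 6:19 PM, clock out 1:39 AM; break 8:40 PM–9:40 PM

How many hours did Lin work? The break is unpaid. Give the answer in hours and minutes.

6 h 20 min

Overnight: 6:19 PM → midnight = 5 h 41 min; midnight → 1:39 AM = 1 h 39 min; span 7 h 20 min; less 60 min break → 6 h 20 min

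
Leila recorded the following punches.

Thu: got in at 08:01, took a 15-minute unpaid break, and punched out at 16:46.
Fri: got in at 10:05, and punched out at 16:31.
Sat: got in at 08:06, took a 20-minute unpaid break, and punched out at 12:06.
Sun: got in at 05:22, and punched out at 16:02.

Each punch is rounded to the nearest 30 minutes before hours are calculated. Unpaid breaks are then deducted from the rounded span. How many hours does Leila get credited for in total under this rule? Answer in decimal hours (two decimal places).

Thu: in 08:01→08:00, out 16:46→17:00; 9 h 0 min − 15 min = 8 h 45 min
Fri: in 10:05→10:00, out 16:31→16:30; 6 h 30 min
Sat: in 08:06→08:00, out 12:06→12:00; 4 h 0 min − 20 min = 3 h 40 min
Sun: in 05:22→05:30, out 16:02→16:00; 10 h 30 min
Total credited: 29 h 25 min.

29.42 hours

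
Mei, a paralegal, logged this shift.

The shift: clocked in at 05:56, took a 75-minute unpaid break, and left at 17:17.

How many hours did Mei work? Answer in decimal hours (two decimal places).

10.10 hours

The shift: 05:56–17:17 = 11 h 21 min; less 75 min break → 10 h 6 min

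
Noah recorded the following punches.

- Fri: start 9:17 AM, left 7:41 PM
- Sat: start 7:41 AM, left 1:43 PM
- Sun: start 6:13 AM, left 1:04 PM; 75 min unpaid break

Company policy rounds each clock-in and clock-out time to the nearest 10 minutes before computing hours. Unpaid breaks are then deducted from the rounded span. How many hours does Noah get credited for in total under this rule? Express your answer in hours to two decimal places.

21.92 hours

Fri: in 9:17 AM→9:20 AM, out 7:41 PM→7:40 PM; 10 h 20 min
Sat: in 7:41 AM→7:40 AM, out 1:43 PM→1:40 PM; 6 h 0 min
Sun: in 6:13 AM→6:10 AM, out 1:04 PM→1:00 PM; 6 h 50 min − 75 min = 5 h 35 min
Total credited: 21 h 55 min.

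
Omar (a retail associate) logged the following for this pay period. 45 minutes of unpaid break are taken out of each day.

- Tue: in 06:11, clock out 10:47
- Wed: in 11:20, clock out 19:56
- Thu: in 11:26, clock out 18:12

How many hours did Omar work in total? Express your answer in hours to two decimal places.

17.72 hours

Tue: 06:11–10:47 = 4 h 36 min; less 45 min break → 3 h 51 min
Wed: 11:20–19:56 = 8 h 36 min; less 45 min break → 7 h 51 min
Thu: 11:26–18:12 = 6 h 46 min; less 45 min break → 6 h 1 min
Total: 3 h 51 min + 7 h 51 min + 6 h 1 min = 17 h 43 min.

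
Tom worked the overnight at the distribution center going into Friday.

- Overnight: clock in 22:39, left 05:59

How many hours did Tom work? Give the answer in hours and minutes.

Overnight: 22:39 → midnight = 1 h 21 min; midnight → 05:59 = 5 h 59 min; span 7 h 20 min

7 h 20 min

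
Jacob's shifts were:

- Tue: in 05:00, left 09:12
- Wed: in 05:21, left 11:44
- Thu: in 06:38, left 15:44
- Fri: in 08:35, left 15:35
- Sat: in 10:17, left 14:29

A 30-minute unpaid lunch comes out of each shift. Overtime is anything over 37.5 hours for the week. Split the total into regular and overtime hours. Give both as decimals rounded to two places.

Regular 28.38 hours, overtime 0.00 hours

Tue: 05:00–09:12 = 4 h 12 min; less 30 min break → 3 h 42 min
Wed: 05:21–11:44 = 6 h 23 min; less 30 min break → 5 h 53 min
Thu: 06:38–15:44 = 9 h 6 min; less 30 min break → 8 h 36 min
Fri: 08:35–15:35 = 7 h 0 min; less 30 min break → 6 h 30 min
Sat: 10:17–14:29 = 4 h 12 min; less 30 min break → 3 h 42 min
Total worked: 28 h 23 min = 28.38 h.
Threshold 37.5 h → overtime 0 h 0 min, regular 28 h 23 min.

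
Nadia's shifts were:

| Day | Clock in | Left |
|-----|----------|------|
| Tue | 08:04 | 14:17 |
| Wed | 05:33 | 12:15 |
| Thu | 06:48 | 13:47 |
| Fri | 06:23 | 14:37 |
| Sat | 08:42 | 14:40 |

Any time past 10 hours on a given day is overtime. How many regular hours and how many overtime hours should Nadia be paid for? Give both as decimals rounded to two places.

Regular 34.10 hours, overtime 0.00 hours

Tue: 08:04–14:17 = 6 h 13 min
Wed: 05:33–12:15 = 6 h 42 min
Thu: 06:48–13:47 = 6 h 59 min
Fri: 06:23–14:37 = 8 h 14 min
Sat: 08:42–14:40 = 5 h 58 min
Tue reg 6 h 13 min / OT 0 h 0 min; Wed reg 6 h 42 min / OT 0 h 0 min; Thu reg 6 h 59 min / OT 0 h 0 min; Fri reg 8 h 14 min / OT 0 h 0 min; Sat reg 5 h 58 min / OT 0 h 0 min.
Totals: regular 34 h 6 min, overtime 0 h 0 min.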